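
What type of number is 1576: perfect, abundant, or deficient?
deficient

Proper divisors of 1576: sum = 1 + 2 + 4 + 8 + 197 + 394 + 788 = 1394
Since 1394 < 1576, 1576 is deficient.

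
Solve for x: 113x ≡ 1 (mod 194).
91

gcd(113, 194) = 1, so the inverse exists.
Extended Euclidean algorithm on (194, 113):
194 = 1 × 113 + 81  ⟹  81 = (1)·194 + (-1)·113
113 = 1 × 81 + 32  ⟹  32 = (-1)·194 + (2)·113
81 = 2 × 32 + 17  ⟹  17 = (3)·194 + (-5)·113
32 = 1 × 17 + 15  ⟹  15 = (-4)·194 + (7)·113
17 = 1 × 15 + 2  ⟹  2 = (7)·194 + (-12)·113
15 = 7 × 2 + 1  ⟹  1 = (-53)·194 + (91)·113
So (91)·113 ≡ 1 (mod 194), i.e. 113^(-1) ≡ 91 (mod 194).
Check: 113 × 91 = 10283 ≡ 1 (mod 194)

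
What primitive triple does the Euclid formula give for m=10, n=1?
(99, 20, 101)

Euclid's formula: a = m² - n², b = 2mn, c = m² + n²
m = 10, n = 1
a = 10² - 1² = 100 - 1 = 99
b = 2 × 10 × 1 = 20
c = 10² + 1² = 100 + 1 = 101
Verification: 99² + 20² = 9801 + 400 = 10201 = 101² ✓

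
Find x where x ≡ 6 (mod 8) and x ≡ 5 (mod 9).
14

Using Chinese Remainder Theorem:
M = 8 × 9 = 72
M1 = 9, M2 = 8
y1 = 9^(-1) mod 8 = 1
y2 = 8^(-1) mod 9 = 8
x = (6×9×1 + 5×8×8) mod 72 = 14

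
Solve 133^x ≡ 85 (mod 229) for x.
26

Baby-step giant-step with step n = ⌈√229⌉ = 16.
Baby steps 133^j mod 229 (j:value) for j=0..15: 0:1, 1:133, 2:56, 3:120, 4:159, 5:79, 6:202, 7:73, 8:91, 9:195, 10:58, 11:157, 12:42, 13:90, 14:62, 15:2.
Giant-step multiplier: 133^(-16) ≡ 133^(228-16) = 133^212 ≡ 130 (mod 229).
Giant steps γ_i = 85·130^i mod 229: γ_0=85, γ_1=58 (in table at j=10).
x = i·n + j = 1·16 + 10 = 26.
Check: 133^26 ≡ 85 (mod 229).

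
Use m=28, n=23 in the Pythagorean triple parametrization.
(255, 1288, 1313)

Euclid's formula: a = m² - n², b = 2mn, c = m² + n²
m = 28, n = 23
a = 28² - 23² = 784 - 529 = 255
b = 2 × 28 × 23 = 1288
c = 28² + 23² = 784 + 529 = 1313
Verification: 255² + 1288² = 65025 + 1658944 = 1723969 = 1313² ✓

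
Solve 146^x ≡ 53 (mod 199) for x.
100

Baby-step giant-step with step n = ⌈√199⌉ = 15.
Baby steps 146^j mod 199 (j:value) for j=0..14: 0:1, 1:146, 2:23, 3:174, 4:131, 5:22, 6:28, 7:108, 8:47, 9:96, 10:86, 11:19, 12:187, 13:39, 14:122.
Giant-step multiplier: 146^(-15) ≡ 146^(198-15) = 146^183 ≡ 67 (mod 199).
Giant steps γ_i = 53·67^i mod 199: γ_0=53, γ_1=168, γ_2=112, γ_3=141, γ_4=94, γ_5=129, γ_6=86 (in table at j=10).
x = i·n + j = 6·15 + 10 = 100.
Check: 146^100 ≡ 53 (mod 199).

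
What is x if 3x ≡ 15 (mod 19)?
x ≡ 5 (mod 19)

gcd(3, 19) = 1, which divides 15, so solutions exist.
Find 3^(-1) mod 19 by the extended Euclidean algorithm:
19 = 6 × 3 + 1  ⟹  1 = (1)·19 + (-6)·3
So (-6)·3 ≡ 1 (mod 19), i.e. 3^(-1) ≡ -6 ≡ 13 (mod 19).
x ≡ 13 × 15 = 195 ≡ 5 (mod 19).
Check: 3 × 5 = 15 ≡ 15 (mod 19).
Unique solution: x ≡ 5 (mod 19)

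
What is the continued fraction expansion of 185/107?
[1; 1, 2, 1, 2, 4, 2]

Euclidean algorithm steps:
185 = 1 × 107 + 78
107 = 1 × 78 + 29
78 = 2 × 29 + 20
29 = 1 × 20 + 9
20 = 2 × 9 + 2
9 = 4 × 2 + 1
2 = 2 × 1 + 0
Continued fraction: [1; 1, 2, 1, 2, 4, 2]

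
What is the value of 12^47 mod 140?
108

Repeated squaring. Binary of 47 = 101111.
12^1 ≡ 12 (mod 140); 12^2 ≡ 4 (mod 140); 12^4 ≡ 16 (mod 140); 12^8 ≡ 116 (mod 140); 12^16 ≡ 16 (mod 140); 12^32 ≡ 116 (mod 140)
12^47 = 12^1 × 12^2 × 12^4 × 12^8 × 12^32 ≡ 108 (mod 140)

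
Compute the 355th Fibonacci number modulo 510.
5

Matrix identity: Q^n = [[F_(n+1), F_n], [F_n, F_(n-1)]] with Q = [[1,1],[1,0]].
n = 355 = 101100011₂. Square-and-multiply, entries mod 510:
Q^1 = [[1,1],[1,0]]
Q^2 = (Q^1)² = [[2,1],[1,1]]
Q^5 = (Q^2)²·Q = [[8,5],[5,3]]
Q^11 = (Q^5)²·Q = [[144,89],[89,55]]
Q^22 = (Q^11)² = [[97,371],[371,236]]
Q^44 = (Q^22)² = [[170,123],[123,47]]
Q^88 = (Q^44)² = [[169,171],[171,508]]
Q^177 = (Q^88)²·Q = [[169,172],[172,507]]
Q^355 = (Q^177)²·Q = [[507,5],[5,502]]
F_355 mod 510 = Q^355[0][1] = 5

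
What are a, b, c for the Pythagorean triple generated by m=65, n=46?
(2109, 5980, 6341)

Euclid's formula: a = m² - n², b = 2mn, c = m² + n²
m = 65, n = 46
a = 65² - 46² = 4225 - 2116 = 2109
b = 2 × 65 × 46 = 5980
c = 65² + 46² = 4225 + 2116 = 6341
Verification: 2109² + 5980² = 4447881 + 35760400 = 40208281 = 6341² ✓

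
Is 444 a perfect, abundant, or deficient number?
abundant

Proper divisors of 444: sum = 1 + 2 + 3 + 4 + 6 + 12 + 37 + 74 + 111 + 148 + 222 = 620
Since 620 > 444, 444 is abundant.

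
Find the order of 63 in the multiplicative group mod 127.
14

127 is prime, so ord(63) divides φ(127) = 126.
Divisors of 126: 1, 2, 3, 6, 7, 9, 14, 18, 21, 42, 63, 126.
Repeated squaring: 63^1 ≡ 63, 63^2 ≡ 32, 63^4 ≡ 8, 63^8 ≡ 64, 63^16 ≡ 32, 63^32 ≡ 8, 63^64 ≡ 64 (mod 127).
Test 63^d mod 127 for each divisor d in increasing order:
63^1 ≡ 63
63^2 ≡ 32
63^3 = 63^2·63^1 ≡ 111
63^6 = 63^4·63^2 ≡ 2
63^7 = 63^4·63^2·63^1 ≡ 126
63^9 = 63^8·63^1 ≡ 95
63^14 = 63^8·63^4·63^2 ≡ 1  ← first divisor giving 1
The order is 14.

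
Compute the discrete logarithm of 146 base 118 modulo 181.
153

Baby-step giant-step with step n = ⌈√181⌉ = 14.
Baby steps 118^j mod 181 (j:value) for j=0..13: 0:1, 1:118, 2:168, 3:95, 4:169, 5:32, 6:156, 7:127, 8:144, 9:159, 10:119, 11:105, 12:82, 13:83.
Giant-step multiplier: 118^(-14) ≡ 118^(180-14) = 118^166 ≡ 172 (mod 181).
Giant steps γ_i = 146·172^i mod 181: γ_0=146, γ_1=134, γ_2=61, γ_3=175, γ_4=54, γ_5=57, γ_6=30, γ_7=92, γ_8=77, γ_9=31, γ_10=83 (in table at j=13).
x = i·n + j = 10·14 + 13 = 153.
Check: 118^153 ≡ 146 (mod 181).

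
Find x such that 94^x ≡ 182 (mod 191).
151

Baby-step giant-step with step n = ⌈√191⌉ = 14.
Baby steps 94^j mod 191 (j:value) for j=0..13: 0:1, 1:94, 2:50, 3:116, 4:17, 5:70, 6:86, 7:62, 8:98, 9:44, 10:125, 11:99, 12:138, 13:175.
Giant-step multiplier: 94^(-14) ≡ 94^(190-14) = 94^176 ≡ 8 (mod 191).
Giant steps γ_i = 182·8^i mod 191: γ_0=182, γ_1=119, γ_2=188, γ_3=167, γ_4=190, γ_5=183, γ_6=127, γ_7=61, γ_8=106, γ_9=84, γ_10=99 (in table at j=11).
x = i·n + j = 10·14 + 11 = 151.
Check: 94^151 ≡ 182 (mod 191).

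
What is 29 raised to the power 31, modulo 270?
119

Repeated squaring. Binary of 31 = 11111.
29^1 ≡ 29 (mod 270); 29^2 ≡ 31 (mod 270); 29^4 ≡ 151 (mod 270); 29^8 ≡ 121 (mod 270); 29^16 ≡ 61 (mod 270)
29^31 = 29^1 × 29^2 × 29^4 × 29^8 × 29^16 ≡ 119 (mod 270)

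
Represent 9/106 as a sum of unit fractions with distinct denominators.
1/12 + 1/636

Greedy algorithm:
9/106: ceiling(106/9) = 12, use 1/12
1/636: ceiling(636/1) = 636, use 1/636
Result: 9/106 = 1/12 + 1/636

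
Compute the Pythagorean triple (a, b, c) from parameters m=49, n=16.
(2145, 1568, 2657)

Euclid's formula: a = m² - n², b = 2mn, c = m² + n²
m = 49, n = 16
a = 49² - 16² = 2401 - 256 = 2145
b = 2 × 49 × 16 = 1568
c = 49² + 16² = 2401 + 256 = 2657
Verification: 2145² + 1568² = 4601025 + 2458624 = 7059649 = 2657² ✓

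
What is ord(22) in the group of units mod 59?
29

59 is prime, so ord(22) divides φ(59) = 58.
Divisors of 58: 1, 2, 29, 58.
Repeated squaring: 22^1 ≡ 22, 22^2 ≡ 12, 22^4 ≡ 26, 22^8 ≡ 27, 22^16 ≡ 21, 22^32 ≡ 28 (mod 59).
Test 22^d mod 59 for each divisor d in increasing order:
22^1 ≡ 22
22^2 ≡ 12
22^29 = 22^16·22^8·22^4·22^1 ≡ 1  ← first divisor giving 1
The order is 29.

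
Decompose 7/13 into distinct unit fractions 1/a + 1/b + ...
1/2 + 1/26

Greedy algorithm:
7/13: ceiling(13/7) = 2, use 1/2
1/26: ceiling(26/1) = 26, use 1/26
Result: 7/13 = 1/2 + 1/26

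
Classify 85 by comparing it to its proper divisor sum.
deficient

Proper divisors of 85: sum = 1 + 5 + 17 = 23
Since 23 < 85, 85 is deficient.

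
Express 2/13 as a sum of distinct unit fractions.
1/7 + 1/91

Greedy algorithm:
2/13: ceiling(13/2) = 7, use 1/7
1/91: ceiling(91/1) = 91, use 1/91
Result: 2/13 = 1/7 + 1/91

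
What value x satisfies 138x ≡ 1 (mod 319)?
178

gcd(138, 319) = 1, so the inverse exists.
Extended Euclidean algorithm on (319, 138):
319 = 2 × 138 + 43  ⟹  43 = (1)·319 + (-2)·138
138 = 3 × 43 + 9  ⟹  9 = (-3)·319 + (7)·138
43 = 4 × 9 + 7  ⟹  7 = (13)·319 + (-30)·138
9 = 1 × 7 + 2  ⟹  2 = (-16)·319 + (37)·138
7 = 3 × 2 + 1  ⟹  1 = (61)·319 + (-141)·138
So (-141)·138 ≡ 1 (mod 319), i.e. 138^(-1) ≡ -141 ≡ 178 (mod 319).
Check: 138 × 178 = 24564 ≡ 1 (mod 319)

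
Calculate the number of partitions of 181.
749474411781

p(n) counts ways to write n as a sum of positive integers (order ignored).
Euler's pentagonal recurrence: p(k) = p(k-1) + p(k-2) - p(k-5) - p(k-7) + p(k-12) + p(k-15) - ... (offsets j(3j∓1)/2, signs ++--, p(0)=1, p(<0)=0).
DP table for k = 0..180: p(0)=1, p(1)=1, p(2)=2, p(3)=3, p(4)=5, p(5)=7, p(6)=11, p(7)=15, p(8)=22, p(9)=30, p(10)=42, p(11)=56, p(12)=77, p(13)=101, p(14)=135, p(15)=176, p(16)=231, p(17)=297, p(18)=385, p(19)=490, p(20)=627, p(21)=792, p(22)=1002, p(23)=1255, p(24)=1575, p(25)=1958, p(26)=2436, p(27)=3010, p(28)=3718, p(29)=4565, p(30)=5604, p(31)=6842, p(32)=8349, p(33)=10143, p(34)=12310, p(35)=14883, p(36)=17977, p(37)=21637, p(38)=26015, p(39)=31185, p(40)=37338, p(41)=44583, p(42)=53174, p(43)=63261, p(44)=75175, p(45)=89134, p(46)=105558, p(47)=124754, p(48)=147273, p(49)=173525, p(50)=204226, p(51)=239943, p(52)=281589, p(53)=329931, p(54)=386155, p(55)=451276, p(56)=526823, p(57)=614154, p(58)=715220, p(59)=831820, p(60)=966467, p(61)=1121505, p(62)=1300156, p(63)=1505499, p(64)=1741630, p(65)=2012558, p(66)=2323520, p(67)=2679689, p(68)=3087735, p(69)=3554345, p(70)=4087968, p(71)=4697205, p(72)=5392783, p(73)=6185689, p(74)=7089500, p(75)=8118264, p(76)=9289091, p(77)=10619863, p(78)=12132164, p(79)=13848650, p(80)=15796476, p(81)=18004327, p(82)=20506255, p(83)=23338469, p(84)=26543660, p(85)=30167357, p(86)=34262962, p(87)=38887673, p(88)=44108109, p(89)=49995925, p(90)=56634173, p(91)=64112359, p(92)=72533807, p(93)=82010177, p(94)=92669720, p(95)=104651419, p(96)=118114304, p(97)=133230930, p(98)=150198136, p(99)=169229875, p(100)=190569292, p(101)=214481126, p(102)=241265379, p(103)=271248950, p(104)=304801365, p(105)=342325709, p(106)=384276336, p(107)=431149389, p(108)=483502844, p(109)=541946240, p(110)=607163746, p(111)=679903203, p(112)=761002156, p(113)=851376628, p(114)=952050665, p(115)=1064144451, p(116)=1188908248, p(117)=1327710076, p(118)=1482074143, p(119)=1653668665, p(120)=1844349560, p(121)=2056148051, p(122)=2291320912, p(123)=2552338241, p(124)=2841940500, p(125)=3163127352, p(126)=3519222692, p(127)=3913864295, p(128)=4351078600, p(129)=4835271870, p(130)=5371315400, p(131)=5964539504, p(132)=6620830889, p(133)=7346629512, p(134)=8149040695, p(135)=9035836076, p(136)=10015581680, p(137)=11097645016, p(138)=12292341831, p(139)=13610949895, p(140)=15065878135, p(141)=16670689208, p(142)=18440293320, p(143)=20390982757, p(144)=22540654445, p(145)=24908858009, p(146)=27517052599, p(147)=30388671978, p(148)=33549419497, p(149)=37027355200, p(150)=40853235313, p(151)=45060624582, p(152)=49686288421, p(153)=54770336324, p(154)=60356673280, p(155)=66493182097, p(156)=73232243759, p(157)=80630964769, p(158)=88751778802, p(159)=97662728555, p(160)=107438159466, p(161)=118159068427, p(162)=129913904637, p(163)=142798995930, p(164)=156919475295, p(165)=172389800255, p(166)=189334822579, p(167)=207890420102, p(168)=228204732751, p(169)=250438925115, p(170)=274768617130, p(171)=301384802048, p(172)=330495499613, p(173)=362326859895, p(174)=397125074750, p(175)=435157697830, p(176)=476715857290, p(177)=522115831195, p(178)=571701605655, p(179)=625846753120, p(180)=684957390936.
Final step: p(181) = p(180) + p(179) - p(176) - p(174) + p(169) + p(166) - p(159) - p(155) + p(146) + p(141) - p(130) - p(124) + p(111) + p(104) - p(89) - p(81) + p(64) + p(55) - p(36) - p(26) + p(5)
= 684957390936 + 625846753120 - 476715857290 - 397125074750 + 250438925115 + 189334822579 - 97662728555 - 66493182097 + 27517052599 + 16670689208 - 5371315400 - 2841940500 + 679903203 + 304801365 - 49995925 - 18004327 + 1741630 + 451276 - 17977 - 2436 + 7
= 749474411781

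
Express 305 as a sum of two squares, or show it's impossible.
4² + 17² (a=4, b=17)

Factorization: 305 = 5 × 61
By Fermat: n is sum of two squares iff every prime p ≡ 3 (mod 4) appears to even power.
All primes ≡ 3 (mod 4) appear to even power.
Search a = 0, 1, 2, … for 305 - a² a perfect square: first hit at a = 4: 305 - 16 = 289 = 17².
305 = 4² + 17² = 16 + 289 ✓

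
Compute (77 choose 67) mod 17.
0

Using Lucas' theorem:
Write n=77 and k=67 in base 17:
n in base 17: [4, 9]
k in base 17: [3, 16]
C(77,67) mod 17 = ∏ C(n_i, k_i) mod 17
Digit binomials (mod 17): C(4,3) = 4; C(9,16) = 0 (k_i > n_i)
Product: 4 × 0 = 0 ≡ 0 (mod 17)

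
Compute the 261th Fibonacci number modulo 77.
12

Matrix identity: Q^n = [[F_(n+1), F_n], [F_n, F_(n-1)]] with Q = [[1,1],[1,0]].
n = 261 = 100000101₂. Square-and-multiply, entries mod 77:
Q^1 = [[1,1],[1,0]]
Q^2 = (Q^1)² = [[2,1],[1,1]]
Q^4 = (Q^2)² = [[5,3],[3,2]]
Q^8 = (Q^4)² = [[34,21],[21,13]]
Q^16 = (Q^8)² = [[57,63],[63,71]]
Q^32 = (Q^16)² = [[57,56],[56,1]]
Q^65 = (Q^32)²·Q = [[8,71],[71,14]]
Q^130 = (Q^65)² = [[23,22],[22,1]]
Q^261 = (Q^130)²·Q = [[1,12],[12,66]]
F_261 mod 77 = Q^261[0][1] = 12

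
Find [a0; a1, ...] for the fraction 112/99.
[1; 7, 1, 1, 1, 1, 2]

Euclidean algorithm steps:
112 = 1 × 99 + 13
99 = 7 × 13 + 8
13 = 1 × 8 + 5
8 = 1 × 5 + 3
5 = 1 × 3 + 2
3 = 1 × 2 + 1
2 = 2 × 1 + 0
Continued fraction: [1; 7, 1, 1, 1, 1, 2]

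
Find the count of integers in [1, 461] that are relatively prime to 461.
460

461 = 461
φ(n) = n × ∏(1 - 1/p) for each prime p dividing n
φ(461) = 461 × (1 - 1/461) = 460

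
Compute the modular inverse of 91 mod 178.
45

gcd(91, 178) = 1, so the inverse exists.
Extended Euclidean algorithm on (178, 91):
178 = 1 × 91 + 87  ⟹  87 = (1)·178 + (-1)·91
91 = 1 × 87 + 4  ⟹  4 = (-1)·178 + (2)·91
87 = 21 × 4 + 3  ⟹  3 = (22)·178 + (-43)·91
4 = 1 × 3 + 1  ⟹  1 = (-23)·178 + (45)·91
So (45)·91 ≡ 1 (mod 178), i.e. 91^(-1) ≡ 45 (mod 178).
Check: 91 × 45 = 4095 ≡ 1 (mod 178)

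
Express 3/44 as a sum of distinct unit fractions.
1/15 + 1/660

Greedy algorithm:
3/44: ceiling(44/3) = 15, use 1/15
1/660: ceiling(660/1) = 660, use 1/660
Result: 3/44 = 1/15 + 1/660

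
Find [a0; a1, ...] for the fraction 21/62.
[0; 2, 1, 20]

Euclidean algorithm steps:
21 = 0 × 62 + 21
62 = 2 × 21 + 20
21 = 1 × 20 + 1
20 = 20 × 1 + 0
Continued fraction: [0; 2, 1, 20]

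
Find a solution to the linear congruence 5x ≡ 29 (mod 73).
x ≡ 35 (mod 73)

gcd(5, 73) = 1, which divides 29, so solutions exist.
Find 5^(-1) mod 73 by the extended Euclidean algorithm:
73 = 14 × 5 + 3  ⟹  3 = (1)·73 + (-14)·5
5 = 1 × 3 + 2  ⟹  2 = (-1)·73 + (15)·5
3 = 1 × 2 + 1  ⟹  1 = (2)·73 + (-29)·5
So (-29)·5 ≡ 1 (mod 73), i.e. 5^(-1) ≡ -29 ≡ 44 (mod 73).
x ≡ 44 × 29 = 1276 ≡ 35 (mod 73).
Check: 5 × 35 = 175 ≡ 29 (mod 73).
Unique solution: x ≡ 35 (mod 73)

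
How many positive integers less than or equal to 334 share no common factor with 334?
166

334 = 2 × 167
φ(n) = n × ∏(1 - 1/p) for each prime p dividing n
φ(334) = 334 × (1 - 1/2) × (1 - 1/167) = 166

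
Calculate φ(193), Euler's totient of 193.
192

193 = 193
φ(n) = n × ∏(1 - 1/p) for each prime p dividing n
φ(193) = 193 × (1 - 1/193) = 192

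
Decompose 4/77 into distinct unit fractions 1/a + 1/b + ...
1/20 + 1/514 + 1/395780

Greedy algorithm:
4/77: ceiling(77/4) = 20, use 1/20
3/1540: ceiling(1540/3) = 514, use 1/514
1/395780: ceiling(395780/1) = 395780, use 1/395780
Result: 4/77 = 1/20 + 1/514 + 1/395780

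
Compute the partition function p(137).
11097645016

p(n) counts ways to write n as a sum of positive integers (order ignored).
Euler's pentagonal recurrence: p(k) = p(k-1) + p(k-2) - p(k-5) - p(k-7) + p(k-12) + p(k-15) - ... (offsets j(3j∓1)/2, signs ++--, p(0)=1, p(<0)=0).
DP table for k = 0..136: p(0)=1, p(1)=1, p(2)=2, p(3)=3, p(4)=5, p(5)=7, p(6)=11, p(7)=15, p(8)=22, p(9)=30, p(10)=42, p(11)=56, p(12)=77, p(13)=101, p(14)=135, p(15)=176, p(16)=231, p(17)=297, p(18)=385, p(19)=490, p(20)=627, p(21)=792, p(22)=1002, p(23)=1255, p(24)=1575, p(25)=1958, p(26)=2436, p(27)=3010, p(28)=3718, p(29)=4565, p(30)=5604, p(31)=6842, p(32)=8349, p(33)=10143, p(34)=12310, p(35)=14883, p(36)=17977, p(37)=21637, p(38)=26015, p(39)=31185, p(40)=37338, p(41)=44583, p(42)=53174, p(43)=63261, p(44)=75175, p(45)=89134, p(46)=105558, p(47)=124754, p(48)=147273, p(49)=173525, p(50)=204226, p(51)=239943, p(52)=281589, p(53)=329931, p(54)=386155, p(55)=451276, p(56)=526823, p(57)=614154, p(58)=715220, p(59)=831820, p(60)=966467, p(61)=1121505, p(62)=1300156, p(63)=1505499, p(64)=1741630, p(65)=2012558, p(66)=2323520, p(67)=2679689, p(68)=3087735, p(69)=3554345, p(70)=4087968, p(71)=4697205, p(72)=5392783, p(73)=6185689, p(74)=7089500, p(75)=8118264, p(76)=9289091, p(77)=10619863, p(78)=12132164, p(79)=13848650, p(80)=15796476, p(81)=18004327, p(82)=20506255, p(83)=23338469, p(84)=26543660, p(85)=30167357, p(86)=34262962, p(87)=38887673, p(88)=44108109, p(89)=49995925, p(90)=56634173, p(91)=64112359, p(92)=72533807, p(93)=82010177, p(94)=92669720, p(95)=104651419, p(96)=118114304, p(97)=133230930, p(98)=150198136, p(99)=169229875, p(100)=190569292, p(101)=214481126, p(102)=241265379, p(103)=271248950, p(104)=304801365, p(105)=342325709, p(106)=384276336, p(107)=431149389, p(108)=483502844, p(109)=541946240, p(110)=607163746, p(111)=679903203, p(112)=761002156, p(113)=851376628, p(114)=952050665, p(115)=1064144451, p(116)=1188908248, p(117)=1327710076, p(118)=1482074143, p(119)=1653668665, p(120)=1844349560, p(121)=2056148051, p(122)=2291320912, p(123)=2552338241, p(124)=2841940500, p(125)=3163127352, p(126)=3519222692, p(127)=3913864295, p(128)=4351078600, p(129)=4835271870, p(130)=5371315400, p(131)=5964539504, p(132)=6620830889, p(133)=7346629512, p(134)=8149040695, p(135)=9035836076, p(136)=10015581680.
Final step: p(137) = p(136) + p(135) - p(132) - p(130) + p(125) + p(122) - p(115) - p(111) + p(102) + p(97) - p(86) - p(80) + p(67) + p(60) - p(45) - p(37) + p(20) + p(11)
= 10015581680 + 9035836076 - 6620830889 - 5371315400 + 3163127352 + 2291320912 - 1064144451 - 679903203 + 241265379 + 133230930 - 34262962 - 15796476 + 2679689 + 966467 - 89134 - 21637 + 627 + 56
= 11097645016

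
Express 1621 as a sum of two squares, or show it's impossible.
10² + 39² (a=10, b=39)

Factorization: 1621 = 1621
By Fermat: n is sum of two squares iff every prime p ≡ 3 (mod 4) appears to even power.
All primes ≡ 3 (mod 4) appear to even power.
Search a = 0, 1, 2, … for 1621 - a² a perfect square: first hit at a = 10: 1621 - 100 = 1521 = 39².
1621 = 10² + 39² = 100 + 1521 ✓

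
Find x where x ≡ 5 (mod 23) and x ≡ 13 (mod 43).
787

Using Chinese Remainder Theorem:
M = 23 × 43 = 989
M1 = 43, M2 = 23
y1 = 43^(-1) mod 23 = 15
y2 = 23^(-1) mod 43 = 15
x = (5×43×15 + 13×23×15) mod 989 = 787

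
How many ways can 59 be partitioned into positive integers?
831820

p(n) counts ways to write n as a sum of positive integers (order ignored).
Euler's pentagonal recurrence: p(k) = p(k-1) + p(k-2) - p(k-5) - p(k-7) + p(k-12) + p(k-15) - ... (offsets j(3j∓1)/2, signs ++--, p(0)=1, p(<0)=0).
DP table for k = 0..58: p(0)=1, p(1)=1, p(2)=2, p(3)=3, p(4)=5, p(5)=7, p(6)=11, p(7)=15, p(8)=22, p(9)=30, p(10)=42, p(11)=56, p(12)=77, p(13)=101, p(14)=135, p(15)=176, p(16)=231, p(17)=297, p(18)=385, p(19)=490, p(20)=627, p(21)=792, p(22)=1002, p(23)=1255, p(24)=1575, p(25)=1958, p(26)=2436, p(27)=3010, p(28)=3718, p(29)=4565, p(30)=5604, p(31)=6842, p(32)=8349, p(33)=10143, p(34)=12310, p(35)=14883, p(36)=17977, p(37)=21637, p(38)=26015, p(39)=31185, p(40)=37338, p(41)=44583, p(42)=53174, p(43)=63261, p(44)=75175, p(45)=89134, p(46)=105558, p(47)=124754, p(48)=147273, p(49)=173525, p(50)=204226, p(51)=239943, p(52)=281589, p(53)=329931, p(54)=386155, p(55)=451276, p(56)=526823, p(57)=614154, p(58)=715220.
Final step: p(59) = p(58) + p(57) - p(54) - p(52) + p(47) + p(44) - p(37) - p(33) + p(24) + p(19) - p(8) - p(2)
= 715220 + 614154 - 386155 - 281589 + 124754 + 75175 - 21637 - 10143 + 1575 + 490 - 22 - 2
= 831820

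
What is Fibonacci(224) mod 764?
9

Matrix identity: Q^n = [[F_(n+1), F_n], [F_n, F_(n-1)]] with Q = [[1,1],[1,0]].
n = 224 = 11100000₂. Square-and-multiply, entries mod 764:
Q^1 = [[1,1],[1,0]]
Q^3 = (Q^1)²·Q = [[3,2],[2,1]]
Q^7 = (Q^3)²·Q = [[21,13],[13,8]]
Q^14 = (Q^7)² = [[610,377],[377,233]]
Q^28 = (Q^14)² = [[57,751],[751,70]]
Q^56 = (Q^28)² = [[362,641],[641,485]]
Q^112 = (Q^56)² = [[249,487],[487,526]]
Q^224 = (Q^112)² = [[446,9],[9,437]]
F_224 mod 764 = Q^224[0][1] = 9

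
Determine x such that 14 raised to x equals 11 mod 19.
12

Baby-step giant-step with step n = ⌈√19⌉ = 5.
Baby steps 14^j mod 19 (j:value) for j=0..4: 0:1, 1:14, 2:6, 3:8, 4:17.
Giant-step multiplier: 14^(-5) ≡ 14^(18-5) = 14^13 ≡ 2 (mod 19).
Giant steps γ_i = 11·2^i mod 19: γ_0=11, γ_1=3, γ_2=6 (in table at j=2).
x = i·n + j = 2·5 + 2 = 12.
Check: 14^12 ≡ 11 (mod 19).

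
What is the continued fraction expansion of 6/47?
[0; 7, 1, 5]

Euclidean algorithm steps:
6 = 0 × 47 + 6
47 = 7 × 6 + 5
6 = 1 × 5 + 1
5 = 5 × 1 + 0
Continued fraction: [0; 7, 1, 5]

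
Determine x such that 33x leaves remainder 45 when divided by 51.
x ≡ 6 (mod 17)

gcd(33, 51) = 3, which divides 45, so solutions exist.
Divide through by 3: 11x ≡ 15 (mod 17).
Find 11^(-1) mod 17 by the extended Euclidean algorithm:
17 = 1 × 11 + 6  ⟹  6 = (1)·17 + (-1)·11
11 = 1 × 6 + 5  ⟹  5 = (-1)·17 + (2)·11
6 = 1 × 5 + 1  ⟹  1 = (2)·17 + (-3)·11
So (-3)·11 ≡ 1 (mod 17), i.e. 11^(-1) ≡ -3 ≡ 14 (mod 17).
x ≡ 14 × 15 = 210 ≡ 6 (mod 17).
Check: 33 × 6 = 198 ≡ 45 (mod 51).
x ≡ 6 (mod 17), giving 3 solutions mod 51.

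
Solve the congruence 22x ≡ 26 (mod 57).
x ≡ 53 (mod 57)

gcd(22, 57) = 1, which divides 26, so solutions exist.
Find 22^(-1) mod 57 by the extended Euclidean algorithm:
57 = 2 × 22 + 13  ⟹  13 = (1)·57 + (-2)·22
22 = 1 × 13 + 9  ⟹  9 = (-1)·57 + (3)·22
13 = 1 × 9 + 4  ⟹  4 = (2)·57 + (-5)·22
9 = 2 × 4 + 1  ⟹  1 = (-5)·57 + (13)·22
So (13)·22 ≡ 1 (mod 57), i.e. 22^(-1) ≡ 13 (mod 57).
x ≡ 13 × 26 = 338 ≡ 53 (mod 57).
Check: 22 × 53 = 1166 ≡ 26 (mod 57).
Unique solution: x ≡ 53 (mod 57)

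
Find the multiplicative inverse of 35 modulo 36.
35

gcd(35, 36) = 1, so the inverse exists.
Extended Euclidean algorithm on (36, 35):
36 = 1 × 35 + 1  ⟹  1 = (1)·36 + (-1)·35
So (-1)·35 ≡ 1 (mod 36), i.e. 35^(-1) ≡ -1 ≡ 35 (mod 36).
Check: 35 × 35 = 1225 ≡ 1 (mod 36)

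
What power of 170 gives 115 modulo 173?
171

Baby-step giant-step with step n = ⌈√173⌉ = 14.
Baby steps 170^j mod 173 (j:value) for j=0..13: 0:1, 1:170, 2:9, 3:146, 4:81, 5:103, 6:37, 7:62, 8:160, 9:39, 10:56, 11:5, 12:158, 13:45.
Giant-step multiplier: 170^(-14) ≡ 170^(172-14) = 170^158 ≡ 41 (mod 173).
Giant steps γ_i = 115·41^i mod 173: γ_0=115, γ_1=44, γ_2=74, γ_3=93, γ_4=7, γ_5=114, γ_6=3, γ_7=123, γ_8=26, γ_9=28, γ_10=110, γ_11=12, γ_12=146 (in table at j=3).
x = i·n + j = 12·14 + 3 = 171.
Check: 170^171 ≡ 115 (mod 173).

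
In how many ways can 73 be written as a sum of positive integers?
6185689

p(n) counts ways to write n as a sum of positive integers (order ignored).
Euler's pentagonal recurrence: p(k) = p(k-1) + p(k-2) - p(k-5) - p(k-7) + p(k-12) + p(k-15) - ... (offsets j(3j∓1)/2, signs ++--, p(0)=1, p(<0)=0).
DP table for k = 0..72: p(0)=1, p(1)=1, p(2)=2, p(3)=3, p(4)=5, p(5)=7, p(6)=11, p(7)=15, p(8)=22, p(9)=30, p(10)=42, p(11)=56, p(12)=77, p(13)=101, p(14)=135, p(15)=176, p(16)=231, p(17)=297, p(18)=385, p(19)=490, p(20)=627, p(21)=792, p(22)=1002, p(23)=1255, p(24)=1575, p(25)=1958, p(26)=2436, p(27)=3010, p(28)=3718, p(29)=4565, p(30)=5604, p(31)=6842, p(32)=8349, p(33)=10143, p(34)=12310, p(35)=14883, p(36)=17977, p(37)=21637, p(38)=26015, p(39)=31185, p(40)=37338, p(41)=44583, p(42)=53174, p(43)=63261, p(44)=75175, p(45)=89134, p(46)=105558, p(47)=124754, p(48)=147273, p(49)=173525, p(50)=204226, p(51)=239943, p(52)=281589, p(53)=329931, p(54)=386155, p(55)=451276, p(56)=526823, p(57)=614154, p(58)=715220, p(59)=831820, p(60)=966467, p(61)=1121505, p(62)=1300156, p(63)=1505499, p(64)=1741630, p(65)=2012558, p(66)=2323520, p(67)=2679689, p(68)=3087735, p(69)=3554345, p(70)=4087968, p(71)=4697205, p(72)=5392783.
Final step: p(73) = p(72) + p(71) - p(68) - p(66) + p(61) + p(58) - p(51) - p(47) + p(38) + p(33) - p(22) - p(16) + p(3)
= 5392783 + 4697205 - 3087735 - 2323520 + 1121505 + 715220 - 239943 - 124754 + 26015 + 10143 - 1002 - 231 + 3
= 6185689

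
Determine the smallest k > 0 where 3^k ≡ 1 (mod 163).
162

163 is prime, so ord(3) divides φ(163) = 162.
Divisors of 162: 1, 2, 3, 6, 9, 18, 27, 54, 81, 162.
Repeated squaring: 3^1 ≡ 3, 3^2 ≡ 9, 3^4 ≡ 81, 3^8 ≡ 41, 3^16 ≡ 51, 3^32 ≡ 156, 3^64 ≡ 49, 3^128 ≡ 119 (mod 163).
Test 3^d mod 163 for each divisor d in increasing order:
3^1 ≡ 3
3^2 ≡ 9
3^3 = 3^2·3^1 ≡ 27
3^6 = 3^4·3^2 ≡ 77
3^9 = 3^8·3^1 ≡ 123
3^18 = 3^16·3^2 ≡ 133
3^27 = 3^16·3^8·3^2·3^1 ≡ 59
3^54 = 3^32·3^16·3^4·3^2 ≡ 58
3^81 = 3^64·3^16·3^1 ≡ 162
3^162 = 3^128·3^32·3^2 ≡ 1  ← first divisor giving 1
The order is 162.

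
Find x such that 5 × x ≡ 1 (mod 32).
13

gcd(5, 32) = 1, so the inverse exists.
Extended Euclidean algorithm on (32, 5):
32 = 6 × 5 + 2  ⟹  2 = (1)·32 + (-6)·5
5 = 2 × 2 + 1  ⟹  1 = (-2)·32 + (13)·5
So (13)·5 ≡ 1 (mod 32), i.e. 5^(-1) ≡ 13 (mod 32).
Check: 5 × 13 = 65 ≡ 1 (mod 32)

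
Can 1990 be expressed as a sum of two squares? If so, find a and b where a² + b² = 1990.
Not possible

Factorization: 1990 = 2 × 5 × 199
By Fermat: n is sum of two squares iff every prime p ≡ 3 (mod 4) appears to even power.
Prime(s) ≡ 3 (mod 4) with odd exponent: [(199, 1)]
Therefore 1990 cannot be expressed as a² + b².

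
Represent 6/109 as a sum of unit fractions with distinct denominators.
1/19 + 1/415 + 1/214867 + 1/61556888719 + 1/5683875823083467302723 + 1/64612888744465525793841376769540622379126735

Greedy algorithm:
6/109: ceiling(109/6) = 19, use 1/19
5/2071: ceiling(2071/5) = 415, use 1/415
4/859465: ceiling(859465/4) = 214867, use 1/214867
3/184670666155: ceiling(184670666155/3) = 61556888719, use 1/61556888719
2/11367751646166934605445: ceiling(11367751646166934605445/2) = 5683875823083467302723, use 1/5683875823083467302723
1/64612888744465525793841376769540622379126735: ceiling(64612888744465525793841376769540622379126735/1) = 64612888744465525793841376769540622379126735, use 1/64612888744465525793841376769540622379126735
Result: 6/109 = 1/19 + 1/415 + 1/214867 + 1/61556888719 + 1/5683875823083467302723 + 1/64612888744465525793841376769540622379126735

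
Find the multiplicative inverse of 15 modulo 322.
43

gcd(15, 322) = 1, so the inverse exists.
Extended Euclidean algorithm on (322, 15):
322 = 21 × 15 + 7  ⟹  7 = (1)·322 + (-21)·15
15 = 2 × 7 + 1  ⟹  1 = (-2)·322 + (43)·15
So (43)·15 ≡ 1 (mod 322), i.e. 15^(-1) ≡ 43 (mod 322).
Check: 15 × 43 = 645 ≡ 1 (mod 322)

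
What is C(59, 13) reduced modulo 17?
0

Using Lucas' theorem:
Write n=59 and k=13 in base 17:
n in base 17: [3, 8]
k in base 17: [0, 13]
C(59,13) mod 17 = ∏ C(n_i, k_i) mod 17
Digit binomials (mod 17): C(3,0) = 1; C(8,13) = 0 (k_i > n_i)
Product: 1 × 0 = 0 ≡ 0 (mod 17)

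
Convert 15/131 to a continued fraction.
[0; 8, 1, 2, 1, 3]

Euclidean algorithm steps:
15 = 0 × 131 + 15
131 = 8 × 15 + 11
15 = 1 × 11 + 4
11 = 2 × 4 + 3
4 = 1 × 3 + 1
3 = 3 × 1 + 0
Continued fraction: [0; 8, 1, 2, 1, 3]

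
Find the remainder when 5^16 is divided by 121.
38

Repeated squaring. Binary of 16 = 10000.
5^1 ≡ 5 (mod 121); 5^2 ≡ 25 (mod 121); 5^4 ≡ 20 (mod 121); 5^8 ≡ 37 (mod 121); 5^16 ≡ 38 (mod 121)
5^16 = 5^16 ≡ 38 (mod 121)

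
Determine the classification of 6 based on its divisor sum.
perfect

Proper divisors of 6: sum = 1 + 2 + 3 = 6
Since 6 = 6, 6 is perfect.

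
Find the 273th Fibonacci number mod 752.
610

Matrix identity: Q^n = [[F_(n+1), F_n], [F_n, F_(n-1)]] with Q = [[1,1],[1,0]].
n = 273 = 100010001₂. Square-and-multiply, entries mod 752:
Q^1 = [[1,1],[1,0]]
Q^2 = (Q^1)² = [[2,1],[1,1]]
Q^4 = (Q^2)² = [[5,3],[3,2]]
Q^8 = (Q^4)² = [[34,21],[21,13]]
Q^17 = (Q^8)²·Q = [[328,93],[93,235]]
Q^34 = (Q^17)² = [[425,471],[471,706]]
Q^68 = (Q^34)² = [[146,285],[285,613]]
Q^136 = (Q^68)² = [[269,491],[491,530]]
Q^273 = (Q^136)²·Q = [[375,610],[610,517]]
F_273 mod 752 = Q^273[0][1] = 610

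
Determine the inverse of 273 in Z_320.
177

gcd(273, 320) = 1, so the inverse exists.
Extended Euclidean algorithm on (320, 273):
320 = 1 × 273 + 47  ⟹  47 = (1)·320 + (-1)·273
273 = 5 × 47 + 38  ⟹  38 = (-5)·320 + (6)·273
47 = 1 × 38 + 9  ⟹  9 = (6)·320 + (-7)·273
38 = 4 × 9 + 2  ⟹  2 = (-29)·320 + (34)·273
9 = 4 × 2 + 1  ⟹  1 = (122)·320 + (-143)·273
So (-143)·273 ≡ 1 (mod 320), i.e. 273^(-1) ≡ -143 ≡ 177 (mod 320).
Check: 273 × 177 = 48321 ≡ 1 (mod 320)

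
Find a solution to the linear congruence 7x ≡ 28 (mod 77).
x ≡ 4 (mod 11)

gcd(7, 77) = 7, which divides 28, so solutions exist.
Divide through by 7: x ≡ 4 (mod 11).
The coefficient of x is now 1, so x ≡ 4 (mod 11).
Check: 7 × 4 = 28 ≡ 28 (mod 77).
x ≡ 4 (mod 11), giving 7 solutions mod 77.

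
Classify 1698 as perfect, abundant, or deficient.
abundant

Proper divisors of 1698: sum = 1 + 2 + 3 + 6 + 283 + 566 + 849 = 1710
Since 1710 > 1698, 1698 is abundant.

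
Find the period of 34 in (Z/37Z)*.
9

37 is prime, so ord(34) divides φ(37) = 36.
Divisors of 36: 1, 2, 3, 4, 6, 9, 12, 18, 36.
Repeated squaring: 34^1 ≡ 34, 34^2 ≡ 9, 34^4 ≡ 7, 34^8 ≡ 12, 34^16 ≡ 33, 34^32 ≡ 16 (mod 37).
Test 34^d mod 37 for each divisor d in increasing order:
34^1 ≡ 34
34^2 ≡ 9
34^3 = 34^2·34^1 ≡ 10
34^4 ≡ 7
34^6 = 34^4·34^2 ≡ 26
34^9 = 34^8·34^1 ≡ 1  ← first divisor giving 1
The order is 9.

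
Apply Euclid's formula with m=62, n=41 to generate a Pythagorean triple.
(2163, 5084, 5525)

Euclid's formula: a = m² - n², b = 2mn, c = m² + n²
m = 62, n = 41
a = 62² - 41² = 3844 - 1681 = 2163
b = 2 × 62 × 41 = 5084
c = 62² + 41² = 3844 + 1681 = 5525
Verification: 2163² + 5084² = 4678569 + 25847056 = 30525625 = 5525² ✓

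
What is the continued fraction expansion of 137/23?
[5; 1, 22]

Euclidean algorithm steps:
137 = 5 × 23 + 22
23 = 1 × 22 + 1
22 = 22 × 1 + 0
Continued fraction: [5; 1, 22]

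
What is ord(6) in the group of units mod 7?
2

7 is prime, so ord(6) divides φ(7) = 6.
Divisors of 6: 1, 2, 3, 6.
Repeated squaring: 6^1 ≡ 6, 6^2 ≡ 1, 6^4 ≡ 1 (mod 7).
Test 6^d mod 7 for each divisor d in increasing order:
6^1 ≡ 6
6^2 ≡ 1  ← first divisor giving 1
The order is 2.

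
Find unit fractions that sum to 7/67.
1/10 + 1/224 + 1/75040

Greedy algorithm:
7/67: ceiling(67/7) = 10, use 1/10
3/670: ceiling(670/3) = 224, use 1/224
1/75040: ceiling(75040/1) = 75040, use 1/75040
Result: 7/67 = 1/10 + 1/224 + 1/75040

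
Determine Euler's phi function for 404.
200

404 = 2^2 × 101
φ(n) = n × ∏(1 - 1/p) for each prime p dividing n
φ(404) = 404 × (1 - 1/2) × (1 - 1/101) = 200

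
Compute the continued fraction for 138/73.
[1; 1, 8, 8]

Euclidean algorithm steps:
138 = 1 × 73 + 65
73 = 1 × 65 + 8
65 = 8 × 8 + 1
8 = 8 × 1 + 0
Continued fraction: [1; 1, 8, 8]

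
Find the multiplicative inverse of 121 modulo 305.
121

gcd(121, 305) = 1, so the inverse exists.
Extended Euclidean algorithm on (305, 121):
305 = 2 × 121 + 63  ⟹  63 = (1)·305 + (-2)·121
121 = 1 × 63 + 58  ⟹  58 = (-1)·305 + (3)·121
63 = 1 × 58 + 5  ⟹  5 = (2)·305 + (-5)·121
58 = 11 × 5 + 3  ⟹  3 = (-23)·305 + (58)·121
5 = 1 × 3 + 2  ⟹  2 = (25)·305 + (-63)·121
3 = 1 × 2 + 1  ⟹  1 = (-48)·305 + (121)·121
So (121)·121 ≡ 1 (mod 305), i.e. 121^(-1) ≡ 121 (mod 305).
Check: 121 × 121 = 14641 ≡ 1 (mod 305)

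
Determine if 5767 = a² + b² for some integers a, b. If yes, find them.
Not possible

Factorization: 5767 = 73 × 79
By Fermat: n is sum of two squares iff every prime p ≡ 3 (mod 4) appears to even power.
Prime(s) ≡ 3 (mod 4) with odd exponent: [(79, 1)]
Therefore 5767 cannot be expressed as a² + b².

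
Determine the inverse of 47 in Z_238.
157

gcd(47, 238) = 1, so the inverse exists.
Extended Euclidean algorithm on (238, 47):
238 = 5 × 47 + 3  ⟹  3 = (1)·238 + (-5)·47
47 = 15 × 3 + 2  ⟹  2 = (-15)·238 + (76)·47
3 = 1 × 2 + 1  ⟹  1 = (16)·238 + (-81)·47
So (-81)·47 ≡ 1 (mod 238), i.e. 47^(-1) ≡ -81 ≡ 157 (mod 238).
Check: 47 × 157 = 7379 ≡ 1 (mod 238)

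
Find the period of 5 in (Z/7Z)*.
6

7 is prime, so ord(5) divides φ(7) = 6.
Divisors of 6: 1, 2, 3, 6.
Repeated squaring: 5^1 ≡ 5, 5^2 ≡ 4, 5^4 ≡ 2 (mod 7).
Test 5^d mod 7 for each divisor d in increasing order:
5^1 ≡ 5
5^2 ≡ 4
5^3 = 5^2·5^1 ≡ 6
5^6 = 5^4·5^2 ≡ 1  ← first divisor giving 1
The order is 6.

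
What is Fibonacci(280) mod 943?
738

Matrix identity: Q^n = [[F_(n+1), F_n], [F_n, F_(n-1)]] with Q = [[1,1],[1,0]].
n = 280 = 100011000₂. Square-and-multiply, entries mod 943:
Q^1 = [[1,1],[1,0]]
Q^2 = (Q^1)² = [[2,1],[1,1]]
Q^4 = (Q^2)² = [[5,3],[3,2]]
Q^8 = (Q^4)² = [[34,21],[21,13]]
Q^17 = (Q^8)²·Q = [[698,654],[654,44]]
Q^35 = (Q^17)²·Q = [[776,210],[210,566]]
Q^70 = (Q^35)² = [[321,806],[806,458]]
Q^140 = (Q^70)² = [[163,779],[779,327]]
Q^280 = (Q^140)² = [[657,738],[738,862]]
F_280 mod 943 = Q^280[0][1] = 738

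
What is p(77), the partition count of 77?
10619863

p(n) counts ways to write n as a sum of positive integers (order ignored).
Euler's pentagonal recurrence: p(k) = p(k-1) + p(k-2) - p(k-5) - p(k-7) + p(k-12) + p(k-15) - ... (offsets j(3j∓1)/2, signs ++--, p(0)=1, p(<0)=0).
DP table for k = 0..76: p(0)=1, p(1)=1, p(2)=2, p(3)=3, p(4)=5, p(5)=7, p(6)=11, p(7)=15, p(8)=22, p(9)=30, p(10)=42, p(11)=56, p(12)=77, p(13)=101, p(14)=135, p(15)=176, p(16)=231, p(17)=297, p(18)=385, p(19)=490, p(20)=627, p(21)=792, p(22)=1002, p(23)=1255, p(24)=1575, p(25)=1958, p(26)=2436, p(27)=3010, p(28)=3718, p(29)=4565, p(30)=5604, p(31)=6842, p(32)=8349, p(33)=10143, p(34)=12310, p(35)=14883, p(36)=17977, p(37)=21637, p(38)=26015, p(39)=31185, p(40)=37338, p(41)=44583, p(42)=53174, p(43)=63261, p(44)=75175, p(45)=89134, p(46)=105558, p(47)=124754, p(48)=147273, p(49)=173525, p(50)=204226, p(51)=239943, p(52)=281589, p(53)=329931, p(54)=386155, p(55)=451276, p(56)=526823, p(57)=614154, p(58)=715220, p(59)=831820, p(60)=966467, p(61)=1121505, p(62)=1300156, p(63)=1505499, p(64)=1741630, p(65)=2012558, p(66)=2323520, p(67)=2679689, p(68)=3087735, p(69)=3554345, p(70)=4087968, p(71)=4697205, p(72)=5392783, p(73)=6185689, p(74)=7089500, p(75)=8118264, p(76)=9289091.
Final step: p(77) = p(76) + p(75) - p(72) - p(70) + p(65) + p(62) - p(55) - p(51) + p(42) + p(37) - p(26) - p(20) + p(7) + p(0)
= 9289091 + 8118264 - 5392783 - 4087968 + 2012558 + 1300156 - 451276 - 239943 + 53174 + 21637 - 2436 - 627 + 15 + 1
= 10619863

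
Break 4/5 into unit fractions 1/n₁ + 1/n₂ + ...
1/2 + 1/4 + 1/20

Greedy algorithm:
4/5: ceiling(5/4) = 2, use 1/2
3/10: ceiling(10/3) = 4, use 1/4
1/20: ceiling(20/1) = 20, use 1/20
Result: 4/5 = 1/2 + 1/4 + 1/20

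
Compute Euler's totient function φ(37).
36

37 = 37
φ(n) = n × ∏(1 - 1/p) for each prime p dividing n
φ(37) = 37 × (1 - 1/37) = 36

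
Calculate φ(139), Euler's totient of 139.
138

139 = 139
φ(n) = n × ∏(1 - 1/p) for each prime p dividing n
φ(139) = 139 × (1 - 1/139) = 138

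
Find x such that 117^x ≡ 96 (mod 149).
48

Baby-step giant-step with step n = ⌈√149⌉ = 13.
Baby steps 117^j mod 149 (j:value) for j=0..12: 0:1, 1:117, 2:130, 3:12, 4:63, 5:70, 6:144, 7:11, 8:95, 9:89, 10:132, 11:97, 12:25.
Giant-step multiplier: 117^(-13) ≡ 117^(148-13) = 117^135 ≡ 65 (mod 149).
Giant steps γ_i = 96·65^i mod 149: γ_0=96, γ_1=131, γ_2=22, γ_3=89 (in table at j=9).
x = i·n + j = 3·13 + 9 = 48.
Check: 117^48 ≡ 96 (mod 149).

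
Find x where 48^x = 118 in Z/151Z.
100

Baby-step giant-step with step n = ⌈√151⌉ = 13.
Baby steps 48^j mod 151 (j:value) for j=0..12: 0:1, 1:48, 2:39, 3:60, 4:11, 5:75, 6:127, 7:56, 8:121, 9:70, 10:38, 11:12, 12:123.
Giant-step multiplier: 48^(-13) ≡ 48^(150-13) = 48^137 ≡ 141 (mod 151).
Giant steps γ_i = 118·141^i mod 151: γ_0=118, γ_1=28, γ_2=22, γ_3=82, γ_4=86, γ_5=46, γ_6=144, γ_7=70 (in table at j=9).
x = i·n + j = 7·13 + 9 = 100.
Check: 48^100 ≡ 118 (mod 151).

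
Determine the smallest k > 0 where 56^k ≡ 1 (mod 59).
58

59 is prime, so ord(56) divides φ(59) = 58.
Divisors of 58: 1, 2, 29, 58.
Repeated squaring: 56^1 ≡ 56, 56^2 ≡ 9, 56^4 ≡ 22, 56^8 ≡ 12, 56^16 ≡ 26, 56^32 ≡ 27 (mod 59).
Test 56^d mod 59 for each divisor d in increasing order:
56^1 ≡ 56
56^2 ≡ 9
56^29 = 56^16·56^8·56^4·56^1 ≡ 58
56^58 = 56^32·56^16·56^8·56^2 ≡ 1  ← first divisor giving 1
The order is 58.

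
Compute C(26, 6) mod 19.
7

Using Lucas' theorem:
Write n=26 and k=6 in base 19:
n in base 19: [1, 7]
k in base 19: [0, 6]
C(26,6) mod 19 = ∏ C(n_i, k_i) mod 19
Digit binomials (mod 19): C(1,0) = 1; C(7,6) = 7
Product: 1 × 7 = 7 ≡ 7 (mod 19)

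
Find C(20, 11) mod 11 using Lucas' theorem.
1

Using Lucas' theorem:
Write n=20 and k=11 in base 11:
n in base 11: [1, 9]
k in base 11: [1, 0]
C(20,11) mod 11 = ∏ C(n_i, k_i) mod 11
Digit binomials (mod 11): C(1,1) = 1; C(9,0) = 1
Product: 1 × 1 = 1 ≡ 1 (mod 11)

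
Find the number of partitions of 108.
483502844

p(n) counts ways to write n as a sum of positive integers (order ignored).
Euler's pentagonal recurrence: p(k) = p(k-1) + p(k-2) - p(k-5) - p(k-7) + p(k-12) + p(k-15) - ... (offsets j(3j∓1)/2, signs ++--, p(0)=1, p(<0)=0).
DP table for k = 0..107: p(0)=1, p(1)=1, p(2)=2, p(3)=3, p(4)=5, p(5)=7, p(6)=11, p(7)=15, p(8)=22, p(9)=30, p(10)=42, p(11)=56, p(12)=77, p(13)=101, p(14)=135, p(15)=176, p(16)=231, p(17)=297, p(18)=385, p(19)=490, p(20)=627, p(21)=792, p(22)=1002, p(23)=1255, p(24)=1575, p(25)=1958, p(26)=2436, p(27)=3010, p(28)=3718, p(29)=4565, p(30)=5604, p(31)=6842, p(32)=8349, p(33)=10143, p(34)=12310, p(35)=14883, p(36)=17977, p(37)=21637, p(38)=26015, p(39)=31185, p(40)=37338, p(41)=44583, p(42)=53174, p(43)=63261, p(44)=75175, p(45)=89134, p(46)=105558, p(47)=124754, p(48)=147273, p(49)=173525, p(50)=204226, p(51)=239943, p(52)=281589, p(53)=329931, p(54)=386155, p(55)=451276, p(56)=526823, p(57)=614154, p(58)=715220, p(59)=831820, p(60)=966467, p(61)=1121505, p(62)=1300156, p(63)=1505499, p(64)=1741630, p(65)=2012558, p(66)=2323520, p(67)=2679689, p(68)=3087735, p(69)=3554345, p(70)=4087968, p(71)=4697205, p(72)=5392783, p(73)=6185689, p(74)=7089500, p(75)=8118264, p(76)=9289091, p(77)=10619863, p(78)=12132164, p(79)=13848650, p(80)=15796476, p(81)=18004327, p(82)=20506255, p(83)=23338469, p(84)=26543660, p(85)=30167357, p(86)=34262962, p(87)=38887673, p(88)=44108109, p(89)=49995925, p(90)=56634173, p(91)=64112359, p(92)=72533807, p(93)=82010177, p(94)=92669720, p(95)=104651419, p(96)=118114304, p(97)=133230930, p(98)=150198136, p(99)=169229875, p(100)=190569292, p(101)=214481126, p(102)=241265379, p(103)=271248950, p(104)=304801365, p(105)=342325709, p(106)=384276336, p(107)=431149389.
Final step: p(108) = p(107) + p(106) - p(103) - p(101) + p(96) + p(93) - p(86) - p(82) + p(73) + p(68) - p(57) - p(51) + p(38) + p(31) - p(16) - p(8)
= 431149389 + 384276336 - 271248950 - 214481126 + 118114304 + 82010177 - 34262962 - 20506255 + 6185689 + 3087735 - 614154 - 239943 + 26015 + 6842 - 231 - 22
= 483502844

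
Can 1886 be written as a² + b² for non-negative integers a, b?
Not possible

Factorization: 1886 = 2 × 23 × 41
By Fermat: n is sum of two squares iff every prime p ≡ 3 (mod 4) appears to even power.
Prime(s) ≡ 3 (mod 4) with odd exponent: [(23, 1)]
Therefore 1886 cannot be expressed as a² + b².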